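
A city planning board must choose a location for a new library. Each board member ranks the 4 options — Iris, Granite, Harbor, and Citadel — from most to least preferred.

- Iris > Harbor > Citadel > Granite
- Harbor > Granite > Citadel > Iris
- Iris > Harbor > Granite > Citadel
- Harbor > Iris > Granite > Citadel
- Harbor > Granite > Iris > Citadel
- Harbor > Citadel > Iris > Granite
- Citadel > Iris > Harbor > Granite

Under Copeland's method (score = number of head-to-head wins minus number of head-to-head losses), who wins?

Harbor

Pairwise results:
  Iris vs Granite: Iris wins 5–2.
  Iris vs Harbor: Harbor wins 4–3.
  Iris vs Citadel: Iris wins 4–3.
  Granite vs Harbor: Harbor wins 7–0.
  Granite vs Citadel: Granite wins 4–3.
  Harbor vs Citadel: Harbor wins 6–1.
Copeland scores (wins − losses):
  Iris: 2 − 1 = 1
  Granite: 1 − 2 = -1
  Harbor: 3 − 0 = 3
  Citadel: 0 − 3 = -3
Harbor has the best Copeland score.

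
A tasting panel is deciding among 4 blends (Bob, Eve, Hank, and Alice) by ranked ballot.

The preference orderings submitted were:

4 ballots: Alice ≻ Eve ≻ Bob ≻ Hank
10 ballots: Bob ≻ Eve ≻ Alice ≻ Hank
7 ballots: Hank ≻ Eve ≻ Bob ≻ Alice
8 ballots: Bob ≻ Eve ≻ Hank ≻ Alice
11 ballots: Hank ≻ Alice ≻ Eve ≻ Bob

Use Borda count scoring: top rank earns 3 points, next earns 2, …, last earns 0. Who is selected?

Eve

Borda scores:
  Bob: 4·1 + 10·3 + 7·1 + 8·3 + 11·0 = 65
  Eve: 4·2 + 10·2 + 7·2 + 8·2 + 11·1 = 69
  Hank: 4·0 + 10·0 + 7·3 + 8·1 + 11·3 = 62
  Alice: 4·3 + 10·1 + 7·0 + 8·0 + 11·2 = 44
Eve has the highest total.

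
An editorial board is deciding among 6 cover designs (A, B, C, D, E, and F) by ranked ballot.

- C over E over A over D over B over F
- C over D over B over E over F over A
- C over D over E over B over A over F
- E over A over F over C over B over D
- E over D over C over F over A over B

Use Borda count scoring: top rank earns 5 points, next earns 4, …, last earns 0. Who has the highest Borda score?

C

Borda scores:
  A: 3 + 0 + 1 + 4 + 1 = 9
  B: 1 + 3 + 2 + 1 + 0 = 7
  C: 5 + 5 + 5 + 2 + 3 = 20
  D: 2 + 4 + 4 + 0 + 4 = 14
  E: 4 + 2 + 3 + 5 + 5 = 19
  F: 0 + 1 + 0 + 3 + 2 = 6
C has the highest total.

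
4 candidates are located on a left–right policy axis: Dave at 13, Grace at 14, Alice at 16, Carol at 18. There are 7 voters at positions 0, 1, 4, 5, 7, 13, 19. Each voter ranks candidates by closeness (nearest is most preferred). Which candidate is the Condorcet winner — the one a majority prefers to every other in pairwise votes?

With single-peaked preferences on a line, the Condorcet winner is the candidate closest to the median voter.
The median voter (position 5) is closest to Dave at 13.
Check: Dave vs Carol — voters closer to Dave: 6 of 7.

Dave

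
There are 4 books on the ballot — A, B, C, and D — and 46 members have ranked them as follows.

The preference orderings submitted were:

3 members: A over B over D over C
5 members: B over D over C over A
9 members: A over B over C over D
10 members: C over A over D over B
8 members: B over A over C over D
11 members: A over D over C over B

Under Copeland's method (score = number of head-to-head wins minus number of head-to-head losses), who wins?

A

Pairwise results:
  A vs B: A wins 33–13.
  A vs C: A wins 31–15.
  A vs D: A wins 41–5.
  B vs C: B wins 25–21.
  B vs D: B wins 25–21.
  C vs D: C wins 27–19.
Copeland scores (wins − losses):
  A: 3 − 0 = 3
  B: 2 − 1 = 1
  C: 1 − 2 = -1
  D: 0 − 3 = -3
A has the best Copeland score.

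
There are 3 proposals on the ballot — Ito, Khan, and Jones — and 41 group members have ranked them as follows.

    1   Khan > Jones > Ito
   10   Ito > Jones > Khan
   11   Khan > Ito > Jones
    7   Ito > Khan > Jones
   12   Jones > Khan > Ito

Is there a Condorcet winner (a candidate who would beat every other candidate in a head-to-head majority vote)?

Head-to-head results (41 voters total):
Ito vs Khan: Khan wins 24–17.
Ito vs Jones: Ito wins 28–13.
Khan vs Jones: Jones wins 22–19.
No candidate beats all others: Ito beats Jones beats Khan beats Ito, a majority cycle.

No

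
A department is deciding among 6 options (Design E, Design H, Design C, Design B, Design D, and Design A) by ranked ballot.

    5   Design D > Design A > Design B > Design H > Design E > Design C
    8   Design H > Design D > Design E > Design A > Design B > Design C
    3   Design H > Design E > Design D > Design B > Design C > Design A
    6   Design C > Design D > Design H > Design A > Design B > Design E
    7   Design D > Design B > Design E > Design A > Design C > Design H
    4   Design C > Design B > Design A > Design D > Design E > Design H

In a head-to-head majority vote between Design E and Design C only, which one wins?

Ballots ranking Design E above Design C: 5+8+3+7 = 23.
Ballots ranking Design C above Design E: 6+4 = 10.
Design E wins the head-to-head, 23–10.

Design E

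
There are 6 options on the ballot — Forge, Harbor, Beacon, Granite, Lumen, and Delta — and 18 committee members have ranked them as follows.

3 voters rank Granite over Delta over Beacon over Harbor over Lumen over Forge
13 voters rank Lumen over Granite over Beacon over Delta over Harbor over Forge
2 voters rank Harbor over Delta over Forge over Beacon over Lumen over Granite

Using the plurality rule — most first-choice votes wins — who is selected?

Lumen

First-place vote totals:
  Forge: 0
  Harbor: 2
  Beacon: 0
  Granite: 3
  Lumen: 13
  Delta: 0
Lumen has the most first-place votes.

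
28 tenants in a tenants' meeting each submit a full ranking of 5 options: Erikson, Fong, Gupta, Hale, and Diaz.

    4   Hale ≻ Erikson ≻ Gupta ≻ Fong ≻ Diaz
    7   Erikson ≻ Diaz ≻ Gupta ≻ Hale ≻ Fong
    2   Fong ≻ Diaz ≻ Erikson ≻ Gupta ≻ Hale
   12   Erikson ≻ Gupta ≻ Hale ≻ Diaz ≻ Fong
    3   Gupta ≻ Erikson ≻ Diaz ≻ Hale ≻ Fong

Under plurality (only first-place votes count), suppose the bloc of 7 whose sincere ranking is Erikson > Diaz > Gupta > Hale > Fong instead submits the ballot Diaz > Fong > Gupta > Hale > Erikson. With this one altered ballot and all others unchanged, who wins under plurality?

Erikson

First-place totals with the altered ballot: Erikson 12, Fong 2, Gupta 3, Hale 4, Diaz 7.
The winner is unchanged: still Erikson.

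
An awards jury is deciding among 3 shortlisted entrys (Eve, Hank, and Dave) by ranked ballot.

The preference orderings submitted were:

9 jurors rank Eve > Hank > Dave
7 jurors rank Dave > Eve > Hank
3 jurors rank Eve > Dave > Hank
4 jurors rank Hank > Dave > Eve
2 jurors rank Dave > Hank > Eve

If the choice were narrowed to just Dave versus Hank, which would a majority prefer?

Ballots ranking Dave above Hank: 7+3+2 = 12.
Ballots ranking Hank above Dave: 9+4 = 13.
Hank wins the head-to-head, 13–12.

Hank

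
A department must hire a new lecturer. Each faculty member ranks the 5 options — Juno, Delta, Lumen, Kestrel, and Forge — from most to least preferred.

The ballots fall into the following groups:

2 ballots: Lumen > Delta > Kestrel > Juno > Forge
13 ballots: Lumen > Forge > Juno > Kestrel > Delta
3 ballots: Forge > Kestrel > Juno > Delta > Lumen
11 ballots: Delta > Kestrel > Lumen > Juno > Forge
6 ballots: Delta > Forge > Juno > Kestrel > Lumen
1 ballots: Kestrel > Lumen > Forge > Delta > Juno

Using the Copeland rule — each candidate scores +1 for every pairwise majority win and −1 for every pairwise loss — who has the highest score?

Pairwise results:
  Juno vs Delta: Delta wins 20–16.
  Juno vs Lumen: Lumen wins 27–9.
  Juno vs Kestrel: Juno wins 19–17.
  Juno vs Forge: Forge wins 23–13.
  Delta vs Lumen: Delta wins 20–16.
  Delta vs Kestrel: Delta wins 19–17.
  Delta vs Forge: Delta wins 19–17.
  Lumen vs Kestrel: Kestrel wins 21–15.
  Lumen vs Forge: Lumen wins 27–9.
  Kestrel vs Forge: Forge wins 22–14.
Copeland scores (wins − losses):
  Juno: 1 − 3 = -2
  Delta: 4 − 0 = 4
  Lumen: 2 − 2 = 0
  Kestrel: 1 − 3 = -2
  Forge: 2 − 2 = 0
Delta has the best Copeland score.

Delta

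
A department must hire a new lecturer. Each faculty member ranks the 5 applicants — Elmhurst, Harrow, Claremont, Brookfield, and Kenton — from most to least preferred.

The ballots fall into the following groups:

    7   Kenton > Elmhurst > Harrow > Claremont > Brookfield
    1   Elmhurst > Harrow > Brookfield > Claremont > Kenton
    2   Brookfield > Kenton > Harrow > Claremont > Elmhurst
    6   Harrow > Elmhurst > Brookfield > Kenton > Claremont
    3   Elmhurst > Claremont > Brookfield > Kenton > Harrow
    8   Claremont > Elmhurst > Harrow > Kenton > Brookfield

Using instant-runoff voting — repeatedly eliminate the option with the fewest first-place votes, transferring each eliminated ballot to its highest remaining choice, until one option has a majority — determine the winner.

Round 1: Claremont 8, Kenton 7, Harrow 6, Elmhurst 4, Brookfield 2. Brookfield has the fewest and is eliminated.
Round 2: Kenton 9, Claremont 8, Harrow 6, Elmhurst 4. Elmhurst has the fewest and is eliminated.
Round 3: Claremont 11, Kenton 9, Harrow 7. Harrow has the fewest and is eliminated.
Round 4: Kenton 15, Claremont 12. Kenton has a majority.

Kenton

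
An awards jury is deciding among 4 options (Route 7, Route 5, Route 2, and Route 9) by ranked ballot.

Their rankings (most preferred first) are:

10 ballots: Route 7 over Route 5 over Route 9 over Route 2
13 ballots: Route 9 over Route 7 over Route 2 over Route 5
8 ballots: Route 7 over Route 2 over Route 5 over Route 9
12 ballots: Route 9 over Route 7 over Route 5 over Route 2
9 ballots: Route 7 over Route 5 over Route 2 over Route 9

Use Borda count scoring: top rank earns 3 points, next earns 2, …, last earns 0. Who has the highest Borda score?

Route 7

Borda scores:
  Route 7: 10·3 + 13·2 + 8·3 + 12·2 + 9·3 = 131
  Route 5: 10·2 + 13·0 + 8·1 + 12·1 + 9·2 = 58
  Route 2: 10·0 + 13·1 + 8·2 + 12·0 + 9·1 = 38
  Route 9: 10·1 + 13·3 + 8·0 + 12·3 + 9·0 = 85
Route 7 has the highest total.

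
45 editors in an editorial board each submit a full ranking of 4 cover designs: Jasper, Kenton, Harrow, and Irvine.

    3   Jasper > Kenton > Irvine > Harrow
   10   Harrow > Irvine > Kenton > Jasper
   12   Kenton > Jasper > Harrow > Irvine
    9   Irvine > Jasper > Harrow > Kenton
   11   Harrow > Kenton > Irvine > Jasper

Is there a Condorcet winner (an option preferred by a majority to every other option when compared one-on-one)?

Head-to-head results (45 voters total):
Jasper vs Kenton: Kenton wins 33–12.
Jasper vs Harrow: Jasper wins 24–21.
Jasper vs Irvine: Irvine wins 30–15.
Kenton vs Harrow: Harrow wins 30–15.
Kenton vs Irvine: Kenton wins 26–19.
Harrow vs Irvine: Harrow wins 33–12.
No candidate beats all others: Jasper beats Harrow beats Kenton beats Jasper, a majority cycle.

No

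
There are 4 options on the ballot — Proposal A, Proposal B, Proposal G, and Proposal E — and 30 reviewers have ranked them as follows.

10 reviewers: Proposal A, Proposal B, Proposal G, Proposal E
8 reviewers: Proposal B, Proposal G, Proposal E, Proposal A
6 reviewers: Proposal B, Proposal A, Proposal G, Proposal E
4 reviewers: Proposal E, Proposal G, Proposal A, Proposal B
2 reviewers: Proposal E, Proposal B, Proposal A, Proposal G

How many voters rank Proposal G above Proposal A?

Ballots ranking Proposal G above Proposal A: 8+4 = 12.
Ballots ranking Proposal A above Proposal G: 10+6+2 = 18.
So 12 of 30 voters prefer Proposal G to Proposal A.

12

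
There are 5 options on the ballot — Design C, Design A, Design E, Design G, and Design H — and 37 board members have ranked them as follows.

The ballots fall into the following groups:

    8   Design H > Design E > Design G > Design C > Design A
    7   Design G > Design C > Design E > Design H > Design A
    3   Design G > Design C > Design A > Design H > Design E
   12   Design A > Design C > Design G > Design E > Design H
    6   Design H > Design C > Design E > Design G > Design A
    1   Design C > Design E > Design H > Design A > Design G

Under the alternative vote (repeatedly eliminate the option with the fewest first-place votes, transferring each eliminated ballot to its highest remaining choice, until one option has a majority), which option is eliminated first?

Design E

Round 1: Design H 14, Design A 12, Design G 10, Design C 1, Design E 0. Design E has the fewest and is eliminated.
Round 2: Design H 14, Design A 12, Design G 10, Design C 1. Design C has the fewest and is eliminated.
Round 3: Design H 15, Design A 12, Design G 10. Design G has the fewest and is eliminated.
Round 4: Design H 22, Design A 15. Design H has a majority.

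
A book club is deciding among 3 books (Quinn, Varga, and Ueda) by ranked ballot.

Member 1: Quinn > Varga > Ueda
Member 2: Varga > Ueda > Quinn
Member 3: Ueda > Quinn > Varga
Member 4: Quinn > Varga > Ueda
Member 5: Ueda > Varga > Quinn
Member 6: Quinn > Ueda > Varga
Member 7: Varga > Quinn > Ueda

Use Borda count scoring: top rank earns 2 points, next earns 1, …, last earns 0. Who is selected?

Borda scores:
  Quinn: 2 + 0 + 1 + 2 + 0 + 2 + 1 = 8
  Varga: 1 + 2 + 0 + 1 + 1 + 0 + 2 = 7
  Ueda: 0 + 1 + 2 + 0 + 2 + 1 + 0 = 6
Quinn has the highest total.

Quinn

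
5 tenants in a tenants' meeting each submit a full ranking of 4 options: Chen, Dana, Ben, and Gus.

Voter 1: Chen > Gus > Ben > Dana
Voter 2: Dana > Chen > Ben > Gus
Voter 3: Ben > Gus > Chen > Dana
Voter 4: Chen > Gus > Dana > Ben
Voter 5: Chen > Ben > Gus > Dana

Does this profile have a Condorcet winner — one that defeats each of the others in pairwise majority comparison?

Head-to-head results (5 voters total):
Chen vs Dana: Chen wins 4–1.
Chen vs Ben: Chen wins 4–1.
Chen vs Gus: Chen wins 4–1.
Dana vs Ben: Ben wins 3–2.
Dana vs Gus: Gus wins 4–1.
Ben vs Gus: Ben wins 3–2.
Chen beats each rival — Dana (4–1), Ben (4–1), Gus (4–1) — so Chen is the Condorcet winner.

Yes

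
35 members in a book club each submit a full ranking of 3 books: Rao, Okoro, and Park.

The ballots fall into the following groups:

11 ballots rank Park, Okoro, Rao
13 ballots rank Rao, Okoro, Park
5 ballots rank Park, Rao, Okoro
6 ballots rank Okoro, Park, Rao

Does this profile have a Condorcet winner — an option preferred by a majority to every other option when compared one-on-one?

No

Head-to-head results (35 voters total):
Rao vs Okoro: Rao wins 18–17.
Rao vs Park: Park wins 22–13.
Okoro vs Park: Okoro wins 19–16.
No candidate beats all others: Rao beats Okoro beats Park beats Rao, a majority cycle.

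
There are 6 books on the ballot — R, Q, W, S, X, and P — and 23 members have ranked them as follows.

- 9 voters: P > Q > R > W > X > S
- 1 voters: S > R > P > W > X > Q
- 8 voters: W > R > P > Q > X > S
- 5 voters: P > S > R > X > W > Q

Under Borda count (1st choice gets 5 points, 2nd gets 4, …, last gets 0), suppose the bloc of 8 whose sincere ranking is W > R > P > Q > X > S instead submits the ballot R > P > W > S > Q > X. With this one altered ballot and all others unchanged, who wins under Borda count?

Borda totals with the altered ballot: R 86, Q 44, W 49, S 41, X 20, P 105.
The winner is unchanged: still P.

P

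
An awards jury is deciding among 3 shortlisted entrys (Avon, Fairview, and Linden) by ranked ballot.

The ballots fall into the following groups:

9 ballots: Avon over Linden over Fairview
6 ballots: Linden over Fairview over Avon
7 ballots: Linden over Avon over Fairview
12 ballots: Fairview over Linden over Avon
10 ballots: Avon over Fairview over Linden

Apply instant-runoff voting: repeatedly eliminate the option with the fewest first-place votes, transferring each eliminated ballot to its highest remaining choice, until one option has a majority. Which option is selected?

Round 1: Avon 19, Linden 13, Fairview 12. Fairview has the fewest and is eliminated.
Round 2: Linden 25, Avon 19. Linden has a majority.

Linden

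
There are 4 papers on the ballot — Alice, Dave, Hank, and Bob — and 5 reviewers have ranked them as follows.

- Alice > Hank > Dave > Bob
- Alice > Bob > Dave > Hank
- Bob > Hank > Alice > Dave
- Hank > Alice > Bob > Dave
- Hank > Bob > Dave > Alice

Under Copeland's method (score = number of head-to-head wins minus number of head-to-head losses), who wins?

Pairwise results:
  Alice vs Dave: Alice wins 4–1.
  Alice vs Hank: Hank wins 3–2.
  Alice vs Bob: Alice wins 3–2.
  Dave vs Hank: Hank wins 4–1.
  Dave vs Bob: Bob wins 4–1.
  Hank vs Bob: Hank wins 3–2.
Copeland scores (wins − losses):
  Alice: 2 − 1 = 1
  Dave: 0 − 3 = -3
  Hank: 3 − 0 = 3
  Bob: 1 − 2 = -1
Hank has the best Copeland score.

Hank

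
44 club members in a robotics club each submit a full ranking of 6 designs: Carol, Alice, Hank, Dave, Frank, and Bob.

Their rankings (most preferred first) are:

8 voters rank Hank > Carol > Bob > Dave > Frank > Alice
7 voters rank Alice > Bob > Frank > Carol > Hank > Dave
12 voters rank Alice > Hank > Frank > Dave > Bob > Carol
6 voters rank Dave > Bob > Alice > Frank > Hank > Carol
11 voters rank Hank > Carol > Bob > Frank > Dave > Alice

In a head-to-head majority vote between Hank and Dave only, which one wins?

Hank

Ballots ranking Hank above Dave: 8+7+12+11 = 38.
Ballots ranking Dave above Hank: 6.
Hank wins the head-to-head, 38–6.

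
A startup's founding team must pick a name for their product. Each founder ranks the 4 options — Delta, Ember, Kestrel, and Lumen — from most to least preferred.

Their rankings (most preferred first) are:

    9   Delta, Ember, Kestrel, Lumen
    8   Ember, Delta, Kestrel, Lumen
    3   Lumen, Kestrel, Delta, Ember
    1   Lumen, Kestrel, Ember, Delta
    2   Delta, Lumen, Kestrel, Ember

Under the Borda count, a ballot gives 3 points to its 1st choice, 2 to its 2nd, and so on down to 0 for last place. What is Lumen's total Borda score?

Borda scores:
  Delta: 9·3 + 8·2 + 3·1 + 0 + 2·3 = 52
  Ember: 9·2 + 8·3 + 3·0 + 1 + 2·0 = 43
  Kestrel: 9·1 + 8·1 + 3·2 + 2 + 2·1 = 27
  Lumen: 9·0 + 8·0 + 3·3 + 3 + 2·2 = 16

16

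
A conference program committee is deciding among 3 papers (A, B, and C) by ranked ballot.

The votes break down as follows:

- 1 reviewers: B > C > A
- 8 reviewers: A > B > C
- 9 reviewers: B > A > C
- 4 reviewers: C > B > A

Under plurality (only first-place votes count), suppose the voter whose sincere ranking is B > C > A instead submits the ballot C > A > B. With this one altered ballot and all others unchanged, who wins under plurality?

B

First-place totals with the altered ballot: A 8, B 9, C 5.
The winner is unchanged: still B.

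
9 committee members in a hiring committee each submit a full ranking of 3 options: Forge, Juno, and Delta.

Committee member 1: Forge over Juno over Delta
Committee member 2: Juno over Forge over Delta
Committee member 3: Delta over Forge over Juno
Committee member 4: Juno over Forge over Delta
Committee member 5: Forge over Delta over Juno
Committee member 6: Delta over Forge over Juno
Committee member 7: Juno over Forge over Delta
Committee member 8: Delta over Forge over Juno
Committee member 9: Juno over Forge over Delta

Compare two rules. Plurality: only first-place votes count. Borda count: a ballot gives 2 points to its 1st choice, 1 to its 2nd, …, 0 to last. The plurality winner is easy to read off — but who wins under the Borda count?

Forge

Plurality first-place counts: Forge 2, Juno 4, Delta 3 → Juno.
Borda totals: Forge 11, Juno 9, Delta 7 → Forge.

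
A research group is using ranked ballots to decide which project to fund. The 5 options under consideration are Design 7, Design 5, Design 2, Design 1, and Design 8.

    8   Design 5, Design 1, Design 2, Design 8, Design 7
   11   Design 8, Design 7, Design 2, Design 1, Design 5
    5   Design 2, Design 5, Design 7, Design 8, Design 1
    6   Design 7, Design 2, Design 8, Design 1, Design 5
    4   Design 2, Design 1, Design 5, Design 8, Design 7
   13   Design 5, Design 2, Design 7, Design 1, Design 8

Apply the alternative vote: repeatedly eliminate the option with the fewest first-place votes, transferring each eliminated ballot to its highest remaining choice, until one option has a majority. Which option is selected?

Round 1: Design 5 21, Design 8 11, Design 2 9, Design 7 6, Design 1 0. Design 1 has the fewest and is eliminated.
Round 2: Design 5 21, Design 8 11, Design 2 9, Design 7 6. Design 7 has the fewest and is eliminated.
Round 3: Design 5 21, Design 2 15, Design 8 11. Design 8 has the fewest and is eliminated.
Round 4: Design 2 26, Design 5 21. Design 2 has a majority.

Design 2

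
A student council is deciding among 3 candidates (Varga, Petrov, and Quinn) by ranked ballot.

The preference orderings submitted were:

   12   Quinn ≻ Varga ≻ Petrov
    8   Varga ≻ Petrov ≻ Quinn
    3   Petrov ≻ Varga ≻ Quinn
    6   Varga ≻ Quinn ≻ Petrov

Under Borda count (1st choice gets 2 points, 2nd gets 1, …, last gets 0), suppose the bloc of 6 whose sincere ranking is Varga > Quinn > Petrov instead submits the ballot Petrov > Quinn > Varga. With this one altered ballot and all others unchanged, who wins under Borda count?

Varga

Borda totals with the altered ballot: Varga 31, Petrov 26, Quinn 30.
The winner is unchanged: still Varga.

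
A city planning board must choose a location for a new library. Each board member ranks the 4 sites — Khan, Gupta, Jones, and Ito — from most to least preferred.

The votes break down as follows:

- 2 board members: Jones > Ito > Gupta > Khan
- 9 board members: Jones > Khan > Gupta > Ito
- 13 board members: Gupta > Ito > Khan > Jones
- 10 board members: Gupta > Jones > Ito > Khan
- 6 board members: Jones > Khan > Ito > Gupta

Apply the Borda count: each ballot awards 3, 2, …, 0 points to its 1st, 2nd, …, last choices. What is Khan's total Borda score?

43

Borda scores:
  Khan: 2·0 + 9·2 + 13·1 + 10·0 + 6·2 = 43
  Gupta: 2·1 + 9·1 + 13·3 + 10·3 + 6·0 = 80
  Jones: 2·3 + 9·3 + 13·0 + 10·2 + 6·3 = 71
  Ito: 2·2 + 9·0 + 13·2 + 10·1 + 6·1 = 46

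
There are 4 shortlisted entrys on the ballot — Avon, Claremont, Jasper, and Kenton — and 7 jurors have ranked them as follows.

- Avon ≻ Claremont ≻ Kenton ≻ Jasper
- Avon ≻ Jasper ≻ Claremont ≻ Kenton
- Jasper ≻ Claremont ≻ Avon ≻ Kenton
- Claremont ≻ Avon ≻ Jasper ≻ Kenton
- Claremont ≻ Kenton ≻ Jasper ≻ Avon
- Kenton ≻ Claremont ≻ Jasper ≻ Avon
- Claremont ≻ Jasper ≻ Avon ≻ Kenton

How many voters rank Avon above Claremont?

Ballots ranking Avon above Claremont: 2.
Ballots ranking Claremont above Avon: 5.
So 2 of 7 voters prefer Avon to Claremont.

2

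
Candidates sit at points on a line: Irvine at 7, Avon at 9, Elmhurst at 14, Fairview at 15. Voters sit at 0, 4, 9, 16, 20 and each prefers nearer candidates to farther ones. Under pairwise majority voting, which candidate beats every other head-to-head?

With single-peaked preferences on a line, the Condorcet winner is the candidate closest to the median voter.
The median voter (position 9) is closest to Avon at 9.
Check: Avon vs Elmhurst — voters closer to Avon: 3 of 5.

Avon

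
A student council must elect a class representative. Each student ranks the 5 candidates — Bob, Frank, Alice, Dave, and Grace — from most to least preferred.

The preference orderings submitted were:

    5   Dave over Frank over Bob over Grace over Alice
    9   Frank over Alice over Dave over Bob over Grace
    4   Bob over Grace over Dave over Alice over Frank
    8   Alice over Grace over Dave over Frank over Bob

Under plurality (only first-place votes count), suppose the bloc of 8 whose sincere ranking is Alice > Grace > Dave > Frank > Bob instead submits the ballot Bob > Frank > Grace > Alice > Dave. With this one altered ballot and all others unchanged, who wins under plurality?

Bob

First-place totals with the altered ballot: Bob 12, Frank 9, Alice 0, Dave 5, Grace 0.
The switch changes the winner from Frank to Bob.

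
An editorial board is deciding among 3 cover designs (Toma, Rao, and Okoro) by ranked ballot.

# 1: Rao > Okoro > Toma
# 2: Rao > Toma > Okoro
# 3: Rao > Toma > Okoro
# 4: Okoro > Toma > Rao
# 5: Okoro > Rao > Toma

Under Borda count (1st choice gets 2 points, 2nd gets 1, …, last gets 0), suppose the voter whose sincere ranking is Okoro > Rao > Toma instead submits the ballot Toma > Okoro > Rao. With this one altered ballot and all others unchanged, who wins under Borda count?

Rao

Borda totals with the altered ballot: Toma 5, Rao 6, Okoro 4.
The winner is unchanged: still Rao.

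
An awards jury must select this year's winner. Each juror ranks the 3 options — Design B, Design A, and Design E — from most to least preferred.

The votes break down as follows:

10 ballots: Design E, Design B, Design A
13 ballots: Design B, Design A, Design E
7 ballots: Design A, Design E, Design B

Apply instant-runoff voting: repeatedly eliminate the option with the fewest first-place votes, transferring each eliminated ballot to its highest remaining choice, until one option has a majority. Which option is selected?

Design E

Round 1: Design B 13, Design E 10, Design A 7. Design A has the fewest and is eliminated.
Round 2: Design E 17, Design B 13. Design E has a majority.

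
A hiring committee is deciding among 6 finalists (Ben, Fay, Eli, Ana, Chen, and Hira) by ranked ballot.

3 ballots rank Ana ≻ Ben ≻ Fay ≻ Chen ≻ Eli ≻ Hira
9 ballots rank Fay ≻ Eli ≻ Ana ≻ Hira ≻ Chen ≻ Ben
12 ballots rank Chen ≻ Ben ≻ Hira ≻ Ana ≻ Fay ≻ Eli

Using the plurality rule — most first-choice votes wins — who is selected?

Chen

First-place vote totals:
  Ben: 0
  Fay: 9
  Eli: 0
  Ana: 3
  Chen: 12
  Hira: 0
Chen has the most first-place votes.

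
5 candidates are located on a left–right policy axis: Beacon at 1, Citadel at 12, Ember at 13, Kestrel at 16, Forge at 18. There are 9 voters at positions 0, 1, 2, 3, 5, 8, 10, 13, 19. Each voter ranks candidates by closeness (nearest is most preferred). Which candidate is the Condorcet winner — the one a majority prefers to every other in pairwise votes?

Beacon

With single-peaked preferences on a line, the Condorcet winner is the candidate closest to the median voter.
The median voter (position 5) is closest to Beacon at 1.
Check: Beacon vs Ember — voters closer to Beacon: 5 of 9.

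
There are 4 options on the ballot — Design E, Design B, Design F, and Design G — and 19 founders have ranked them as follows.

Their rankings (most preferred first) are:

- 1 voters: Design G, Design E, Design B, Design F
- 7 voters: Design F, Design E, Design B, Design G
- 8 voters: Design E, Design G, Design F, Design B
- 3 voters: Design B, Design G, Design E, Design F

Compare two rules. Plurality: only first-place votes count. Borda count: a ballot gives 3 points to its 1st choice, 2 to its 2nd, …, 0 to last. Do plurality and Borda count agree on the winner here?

Plurality first-place counts: Design E 8, Design B 3, Design F 7, Design G 1 → Design E.
Borda totals: Design E 43, Design B 17, Design F 29, Design G 25 → Design E.
The two rules agree on Design E.

Yes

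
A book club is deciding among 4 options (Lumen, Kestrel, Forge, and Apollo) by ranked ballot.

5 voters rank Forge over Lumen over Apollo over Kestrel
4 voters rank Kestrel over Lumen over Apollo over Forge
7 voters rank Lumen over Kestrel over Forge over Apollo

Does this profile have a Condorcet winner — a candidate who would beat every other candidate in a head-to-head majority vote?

Yes

Head-to-head results (16 voters total):
Lumen vs Kestrel: Lumen wins 12–4.
Lumen vs Forge: Lumen wins 11–5.
Lumen vs Apollo: Lumen wins 16–0.
Kestrel vs Forge: Kestrel wins 11–5.
Kestrel vs Apollo: Kestrel wins 11–5.
Forge vs Apollo: Forge wins 12–4.
Lumen beats each rival — Kestrel (12–4), Forge (11–5), Apollo (16–0) — so Lumen is the Condorcet winner.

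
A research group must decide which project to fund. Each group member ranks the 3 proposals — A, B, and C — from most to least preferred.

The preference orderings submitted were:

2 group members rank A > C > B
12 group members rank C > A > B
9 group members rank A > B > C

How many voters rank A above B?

23

Ballots ranking A above B: 2+12+9 = 23.
Ballots ranking B above A: 0.
So 23 of 23 voters prefer A to B.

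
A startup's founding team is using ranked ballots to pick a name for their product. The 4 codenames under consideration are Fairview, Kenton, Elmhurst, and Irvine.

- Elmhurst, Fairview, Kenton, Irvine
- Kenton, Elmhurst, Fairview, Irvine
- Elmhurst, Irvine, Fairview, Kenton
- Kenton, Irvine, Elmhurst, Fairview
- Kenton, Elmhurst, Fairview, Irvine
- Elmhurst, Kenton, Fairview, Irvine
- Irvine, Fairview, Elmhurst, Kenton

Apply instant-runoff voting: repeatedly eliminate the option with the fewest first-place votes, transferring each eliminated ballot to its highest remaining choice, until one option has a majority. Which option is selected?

Round 1: Kenton 3, Elmhurst 3, Irvine 1, Fairview 0. Fairview has the fewest and is eliminated.
Round 2: Kenton 3, Elmhurst 3, Irvine 1. Irvine has the fewest and is eliminated.
Round 3: Elmhurst 4, Kenton 3. Elmhurst has a majority.

Elmhurst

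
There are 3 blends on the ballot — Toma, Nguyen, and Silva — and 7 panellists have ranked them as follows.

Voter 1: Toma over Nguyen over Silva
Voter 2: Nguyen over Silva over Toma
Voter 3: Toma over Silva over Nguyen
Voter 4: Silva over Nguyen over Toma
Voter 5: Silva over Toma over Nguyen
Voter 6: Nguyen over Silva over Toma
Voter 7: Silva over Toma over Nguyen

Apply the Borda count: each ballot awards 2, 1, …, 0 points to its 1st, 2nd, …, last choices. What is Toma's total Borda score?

Borda scores:
  Toma: 2 + 0 + 2 + 0 + 1 + 0 + 1 = 6
  Nguyen: 1 + 2 + 0 + 1 + 0 + 2 + 0 = 6
  Silva: 0 + 1 + 1 + 2 + 2 + 1 + 2 = 9

6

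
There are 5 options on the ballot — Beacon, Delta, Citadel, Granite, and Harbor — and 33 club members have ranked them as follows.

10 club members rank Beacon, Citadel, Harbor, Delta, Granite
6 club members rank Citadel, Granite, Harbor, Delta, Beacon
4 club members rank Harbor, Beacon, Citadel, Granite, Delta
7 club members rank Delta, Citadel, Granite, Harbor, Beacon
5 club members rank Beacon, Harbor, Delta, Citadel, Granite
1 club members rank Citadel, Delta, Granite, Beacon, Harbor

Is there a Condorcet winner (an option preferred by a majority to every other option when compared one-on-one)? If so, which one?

Head-to-head results (33 voters total):
Beacon vs Delta: Beacon wins 19–14.
Beacon vs Citadel: Beacon wins 19–14.
Beacon vs Granite: Beacon wins 19–14.
Beacon vs Harbor: Harbor wins 17–16.
Delta vs Citadel: Citadel wins 21–12.
Delta vs Granite: Delta wins 23–10.
Delta vs Harbor: Harbor wins 25–8.
Citadel vs Granite: Citadel wins 33–0.
Citadel vs Harbor: Citadel wins 24–9.
Granite vs Harbor: Harbor wins 19–14.
No candidate beats all others: Beacon beats Citadel beats Harbor beats Beacon, a majority cycle.

No Condorcet winner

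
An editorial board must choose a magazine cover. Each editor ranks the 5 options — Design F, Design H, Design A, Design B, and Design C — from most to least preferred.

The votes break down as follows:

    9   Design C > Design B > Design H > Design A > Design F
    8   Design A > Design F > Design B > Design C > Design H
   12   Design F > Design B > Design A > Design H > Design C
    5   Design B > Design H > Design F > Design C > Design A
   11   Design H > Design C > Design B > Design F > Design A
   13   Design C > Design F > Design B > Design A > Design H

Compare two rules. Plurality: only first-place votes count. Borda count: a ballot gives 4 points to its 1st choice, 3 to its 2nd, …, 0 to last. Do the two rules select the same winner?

Plurality first-place counts: Design F 12, Design H 11, Design A 8, Design B 5, Design C 22 → Design C.
Borda totals: Design F 132, Design H 89, Design A 78, Design B 147, Design C 134 → Design B.
The two rules disagree: plurality picks Design C, Borda picks Design B.

No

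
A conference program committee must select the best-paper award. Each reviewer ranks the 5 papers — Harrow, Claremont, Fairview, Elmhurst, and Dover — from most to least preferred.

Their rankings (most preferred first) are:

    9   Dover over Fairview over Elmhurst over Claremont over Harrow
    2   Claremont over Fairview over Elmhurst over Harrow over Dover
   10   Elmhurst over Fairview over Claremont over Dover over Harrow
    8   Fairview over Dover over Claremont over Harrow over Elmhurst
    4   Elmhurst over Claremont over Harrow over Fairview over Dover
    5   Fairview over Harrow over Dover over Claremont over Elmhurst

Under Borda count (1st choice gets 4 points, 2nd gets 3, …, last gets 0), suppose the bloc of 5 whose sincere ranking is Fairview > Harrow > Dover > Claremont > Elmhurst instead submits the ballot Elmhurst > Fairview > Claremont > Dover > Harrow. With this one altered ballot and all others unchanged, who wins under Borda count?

Borda totals with the altered ballot: Harrow 18, Claremont 75, Fairview 114, Elmhurst 98, Dover 75.
The winner is unchanged: still Fairview.

Fairview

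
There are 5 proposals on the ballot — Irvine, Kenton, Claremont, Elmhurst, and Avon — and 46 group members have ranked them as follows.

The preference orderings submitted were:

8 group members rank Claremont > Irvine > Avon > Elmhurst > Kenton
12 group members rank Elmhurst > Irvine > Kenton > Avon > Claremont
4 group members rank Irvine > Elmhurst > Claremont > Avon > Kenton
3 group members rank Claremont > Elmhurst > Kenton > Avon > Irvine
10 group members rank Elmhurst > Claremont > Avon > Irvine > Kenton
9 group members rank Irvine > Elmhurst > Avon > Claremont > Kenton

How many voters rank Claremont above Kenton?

Ballots ranking Claremont above Kenton: 8+4+3+10+9 = 34.
Ballots ranking Kenton above Claremont: 12.
So 34 of 46 voters prefer Claremont to Kenton.

34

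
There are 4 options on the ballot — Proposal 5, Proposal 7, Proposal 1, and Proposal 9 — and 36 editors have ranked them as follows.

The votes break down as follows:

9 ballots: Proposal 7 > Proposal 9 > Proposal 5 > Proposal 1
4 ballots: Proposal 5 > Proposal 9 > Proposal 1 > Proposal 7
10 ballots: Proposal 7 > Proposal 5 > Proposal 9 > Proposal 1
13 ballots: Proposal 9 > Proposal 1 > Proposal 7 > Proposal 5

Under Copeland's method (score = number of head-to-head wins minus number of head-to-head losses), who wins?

Pairwise results:
  Proposal 5 vs Proposal 7: Proposal 7 wins 32–4.
  Proposal 5 vs Proposal 1: Proposal 5 wins 23–13.
  Proposal 5 vs Proposal 9: Proposal 9 wins 22–14.
  Proposal 7 vs Proposal 1: Proposal 7 wins 19–17.
  Proposal 7 vs Proposal 9: Proposal 7 wins 19–17.
  Proposal 1 vs Proposal 9: Proposal 9 wins 36–0.
Copeland scores (wins − losses):
  Proposal 5: 1 − 2 = -1
  Proposal 7: 3 − 0 = 3
  Proposal 1: 0 − 3 = -3
  Proposal 9: 2 − 1 = 1
Proposal 7 has the best Copeland score.

Proposal 7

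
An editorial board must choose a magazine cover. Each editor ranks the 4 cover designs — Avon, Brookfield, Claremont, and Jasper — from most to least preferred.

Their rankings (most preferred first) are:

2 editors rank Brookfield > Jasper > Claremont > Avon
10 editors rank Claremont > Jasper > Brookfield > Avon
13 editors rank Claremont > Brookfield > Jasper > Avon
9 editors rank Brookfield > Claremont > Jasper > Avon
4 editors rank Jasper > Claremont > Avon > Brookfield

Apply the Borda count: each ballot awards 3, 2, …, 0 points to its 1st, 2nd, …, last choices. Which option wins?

Borda scores:
  Avon: 2·0 + 10·0 + 13·0 + 9·0 + 4·1 = 4
  Brookfield: 2·3 + 10·1 + 13·2 + 9·3 + 4·0 = 69
  Claremont: 2·1 + 10·3 + 13·3 + 9·2 + 4·2 = 97
  Jasper: 2·2 + 10·2 + 13·1 + 9·1 + 4·3 = 58
Claremont has the highest total.

Claremont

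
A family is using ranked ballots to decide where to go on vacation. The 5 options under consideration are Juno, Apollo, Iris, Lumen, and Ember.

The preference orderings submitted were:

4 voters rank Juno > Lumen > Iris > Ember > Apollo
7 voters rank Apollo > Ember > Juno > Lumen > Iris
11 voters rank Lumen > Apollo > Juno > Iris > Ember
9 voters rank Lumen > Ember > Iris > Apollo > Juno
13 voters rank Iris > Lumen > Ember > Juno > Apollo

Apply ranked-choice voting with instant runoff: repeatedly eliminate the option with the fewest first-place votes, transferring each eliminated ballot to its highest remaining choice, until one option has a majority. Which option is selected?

Lumen

Round 1: Lumen 20, Iris 13, Apollo 7, Juno 4, Ember 0. Ember has the fewest and is eliminated.
Round 2: Lumen 20, Iris 13, Apollo 7, Juno 4. Juno has the fewest and is eliminated.
Round 3: Lumen 24, Iris 13, Apollo 7. Lumen has a majority.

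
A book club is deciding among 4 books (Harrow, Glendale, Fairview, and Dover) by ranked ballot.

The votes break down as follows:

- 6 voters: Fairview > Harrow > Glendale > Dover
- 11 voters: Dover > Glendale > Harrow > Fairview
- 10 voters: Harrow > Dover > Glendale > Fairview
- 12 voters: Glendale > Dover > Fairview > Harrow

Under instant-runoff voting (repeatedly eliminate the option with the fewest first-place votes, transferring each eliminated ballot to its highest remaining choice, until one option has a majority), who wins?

Glendale

Round 1: Glendale 12, Dover 11, Harrow 10, Fairview 6. Fairview has the fewest and is eliminated.
Round 2: Harrow 16, Glendale 12, Dover 11. Dover has the fewest and is eliminated.
Round 3: Glendale 23, Harrow 16. Glendale has a majority.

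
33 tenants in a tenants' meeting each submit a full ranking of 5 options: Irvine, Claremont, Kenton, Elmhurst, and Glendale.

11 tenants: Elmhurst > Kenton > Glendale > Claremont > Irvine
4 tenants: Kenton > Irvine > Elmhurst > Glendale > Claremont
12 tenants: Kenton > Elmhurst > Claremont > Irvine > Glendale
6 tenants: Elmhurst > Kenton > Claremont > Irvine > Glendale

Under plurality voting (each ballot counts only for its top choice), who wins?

Elmhurst

First-place vote totals:
  Irvine: 0
  Claremont: 0
  Kenton: 16
  Elmhurst: 17
  Glendale: 0
Elmhurst has the most first-place votes.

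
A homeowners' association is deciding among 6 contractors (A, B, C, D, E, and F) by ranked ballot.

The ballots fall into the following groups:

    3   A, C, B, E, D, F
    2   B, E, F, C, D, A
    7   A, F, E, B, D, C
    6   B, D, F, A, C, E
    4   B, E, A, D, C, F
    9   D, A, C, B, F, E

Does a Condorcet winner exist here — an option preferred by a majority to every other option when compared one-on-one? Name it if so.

Head-to-head results (31 voters total):
A vs B: A wins 19–12.
A vs C: A wins 29–2.
A vs D: D wins 17–14.
A vs E: A wins 25–6.
A vs F: A wins 23–8.
B vs C: B wins 19–12.
B vs D: B wins 22–9.
B vs E: B wins 24–7.
B vs F: B wins 24–7.
C vs D: D wins 26–5.
C vs E: C wins 18–13.
C vs F: C wins 16–15.
D vs E: E wins 16–15.
D vs F: D wins 22–9.
E vs F: F wins 22–9.
No candidate beats all others: A beats B beats D beats A, a majority cycle.

There is no Condorcet winner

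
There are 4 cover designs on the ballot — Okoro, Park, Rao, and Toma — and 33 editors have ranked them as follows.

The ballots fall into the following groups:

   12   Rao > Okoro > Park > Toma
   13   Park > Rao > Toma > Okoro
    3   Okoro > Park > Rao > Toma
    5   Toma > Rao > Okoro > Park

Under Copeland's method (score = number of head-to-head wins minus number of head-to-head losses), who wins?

Rao

Pairwise results:
  Okoro vs Park: Okoro wins 20–13.
  Okoro vs Rao: Rao wins 30–3.
  Okoro vs Toma: Toma wins 18–15.
  Park vs Rao: Rao wins 17–16.
  Park vs Toma: Park wins 28–5.
  Rao vs Toma: Rao wins 28–5.
Copeland scores (wins − losses):
  Okoro: 1 − 2 = -1
  Park: 1 − 2 = -1
  Rao: 3 − 0 = 3
  Toma: 1 − 2 = -1
Rao has the best Copeland score.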